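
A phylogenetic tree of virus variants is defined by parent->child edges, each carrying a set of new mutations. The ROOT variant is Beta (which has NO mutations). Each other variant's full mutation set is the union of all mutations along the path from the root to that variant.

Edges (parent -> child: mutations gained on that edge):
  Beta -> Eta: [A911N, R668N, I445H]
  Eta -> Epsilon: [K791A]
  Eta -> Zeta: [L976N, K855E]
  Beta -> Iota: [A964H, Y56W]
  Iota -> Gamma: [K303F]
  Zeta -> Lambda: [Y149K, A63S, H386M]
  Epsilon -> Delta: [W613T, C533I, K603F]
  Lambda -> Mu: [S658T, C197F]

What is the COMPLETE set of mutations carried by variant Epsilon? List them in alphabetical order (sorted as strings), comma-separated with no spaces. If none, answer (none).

Answer: A911N,I445H,K791A,R668N

Derivation:
At Beta: gained [] -> total []
At Eta: gained ['A911N', 'R668N', 'I445H'] -> total ['A911N', 'I445H', 'R668N']
At Epsilon: gained ['K791A'] -> total ['A911N', 'I445H', 'K791A', 'R668N']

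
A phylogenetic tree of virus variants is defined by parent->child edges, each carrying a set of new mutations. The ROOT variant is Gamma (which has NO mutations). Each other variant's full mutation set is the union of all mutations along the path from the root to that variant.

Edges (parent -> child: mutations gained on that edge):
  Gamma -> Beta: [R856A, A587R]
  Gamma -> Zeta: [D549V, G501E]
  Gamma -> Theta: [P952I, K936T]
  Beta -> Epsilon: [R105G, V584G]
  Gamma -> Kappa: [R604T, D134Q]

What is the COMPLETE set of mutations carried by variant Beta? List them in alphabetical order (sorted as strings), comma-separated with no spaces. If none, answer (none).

Answer: A587R,R856A

Derivation:
At Gamma: gained [] -> total []
At Beta: gained ['R856A', 'A587R'] -> total ['A587R', 'R856A']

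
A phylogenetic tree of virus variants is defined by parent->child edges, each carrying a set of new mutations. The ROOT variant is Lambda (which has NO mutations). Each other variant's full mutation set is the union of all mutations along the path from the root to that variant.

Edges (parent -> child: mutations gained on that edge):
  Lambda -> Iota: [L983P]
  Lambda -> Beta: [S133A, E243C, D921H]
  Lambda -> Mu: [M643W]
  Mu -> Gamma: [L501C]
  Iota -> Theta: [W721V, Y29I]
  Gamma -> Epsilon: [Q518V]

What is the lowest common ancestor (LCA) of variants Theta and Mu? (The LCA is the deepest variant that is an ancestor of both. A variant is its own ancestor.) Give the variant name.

Answer: Lambda

Derivation:
Path from root to Theta: Lambda -> Iota -> Theta
  ancestors of Theta: {Lambda, Iota, Theta}
Path from root to Mu: Lambda -> Mu
  ancestors of Mu: {Lambda, Mu}
Common ancestors: {Lambda}
Walk up from Mu: Mu (not in ancestors of Theta), Lambda (in ancestors of Theta)
Deepest common ancestor (LCA) = Lambda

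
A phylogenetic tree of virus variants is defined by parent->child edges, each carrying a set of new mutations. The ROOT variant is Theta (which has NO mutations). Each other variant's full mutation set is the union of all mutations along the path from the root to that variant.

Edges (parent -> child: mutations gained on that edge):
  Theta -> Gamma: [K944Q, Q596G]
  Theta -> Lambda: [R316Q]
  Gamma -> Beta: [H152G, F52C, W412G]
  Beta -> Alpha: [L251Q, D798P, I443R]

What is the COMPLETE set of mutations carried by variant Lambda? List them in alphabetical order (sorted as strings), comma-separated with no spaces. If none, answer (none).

At Theta: gained [] -> total []
At Lambda: gained ['R316Q'] -> total ['R316Q']

Answer: R316Q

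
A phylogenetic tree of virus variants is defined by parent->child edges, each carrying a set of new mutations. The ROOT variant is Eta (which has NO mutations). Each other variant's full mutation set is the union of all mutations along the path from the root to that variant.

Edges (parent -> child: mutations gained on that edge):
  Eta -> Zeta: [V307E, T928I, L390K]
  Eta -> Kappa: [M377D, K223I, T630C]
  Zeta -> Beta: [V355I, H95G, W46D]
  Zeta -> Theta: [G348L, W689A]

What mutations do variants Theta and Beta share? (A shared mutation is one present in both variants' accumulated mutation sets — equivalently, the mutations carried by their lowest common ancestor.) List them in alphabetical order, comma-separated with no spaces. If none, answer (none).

Answer: L390K,T928I,V307E

Derivation:
Accumulating mutations along path to Theta:
  At Eta: gained [] -> total []
  At Zeta: gained ['V307E', 'T928I', 'L390K'] -> total ['L390K', 'T928I', 'V307E']
  At Theta: gained ['G348L', 'W689A'] -> total ['G348L', 'L390K', 'T928I', 'V307E', 'W689A']
Mutations(Theta) = ['G348L', 'L390K', 'T928I', 'V307E', 'W689A']
Accumulating mutations along path to Beta:
  At Eta: gained [] -> total []
  At Zeta: gained ['V307E', 'T928I', 'L390K'] -> total ['L390K', 'T928I', 'V307E']
  At Beta: gained ['V355I', 'H95G', 'W46D'] -> total ['H95G', 'L390K', 'T928I', 'V307E', 'V355I', 'W46D']
Mutations(Beta) = ['H95G', 'L390K', 'T928I', 'V307E', 'V355I', 'W46D']
Intersection: ['G348L', 'L390K', 'T928I', 'V307E', 'W689A'] ∩ ['H95G', 'L390K', 'T928I', 'V307E', 'V355I', 'W46D'] = ['L390K', 'T928I', 'V307E']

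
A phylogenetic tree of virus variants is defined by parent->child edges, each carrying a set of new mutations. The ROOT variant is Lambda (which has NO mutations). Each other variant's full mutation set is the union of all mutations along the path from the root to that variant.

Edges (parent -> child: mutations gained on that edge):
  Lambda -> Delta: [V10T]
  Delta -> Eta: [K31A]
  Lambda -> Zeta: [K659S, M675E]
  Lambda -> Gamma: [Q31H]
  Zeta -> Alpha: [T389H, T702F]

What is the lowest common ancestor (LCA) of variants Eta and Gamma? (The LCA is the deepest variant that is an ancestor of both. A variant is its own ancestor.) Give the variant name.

Path from root to Eta: Lambda -> Delta -> Eta
  ancestors of Eta: {Lambda, Delta, Eta}
Path from root to Gamma: Lambda -> Gamma
  ancestors of Gamma: {Lambda, Gamma}
Common ancestors: {Lambda}
Walk up from Gamma: Gamma (not in ancestors of Eta), Lambda (in ancestors of Eta)
Deepest common ancestor (LCA) = Lambda

Answer: Lambda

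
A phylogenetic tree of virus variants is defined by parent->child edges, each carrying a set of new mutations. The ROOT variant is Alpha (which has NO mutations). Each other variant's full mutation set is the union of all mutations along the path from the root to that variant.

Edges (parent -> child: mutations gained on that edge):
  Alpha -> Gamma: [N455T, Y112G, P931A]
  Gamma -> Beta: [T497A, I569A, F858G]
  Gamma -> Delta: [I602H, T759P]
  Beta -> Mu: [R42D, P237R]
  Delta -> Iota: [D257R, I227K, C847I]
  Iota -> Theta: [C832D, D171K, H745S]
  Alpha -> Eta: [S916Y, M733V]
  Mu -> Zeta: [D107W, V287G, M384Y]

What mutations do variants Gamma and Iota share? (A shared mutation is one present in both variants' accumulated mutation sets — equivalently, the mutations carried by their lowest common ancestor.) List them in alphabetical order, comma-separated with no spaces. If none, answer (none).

Accumulating mutations along path to Gamma:
  At Alpha: gained [] -> total []
  At Gamma: gained ['N455T', 'Y112G', 'P931A'] -> total ['N455T', 'P931A', 'Y112G']
Mutations(Gamma) = ['N455T', 'P931A', 'Y112G']
Accumulating mutations along path to Iota:
  At Alpha: gained [] -> total []
  At Gamma: gained ['N455T', 'Y112G', 'P931A'] -> total ['N455T', 'P931A', 'Y112G']
  At Delta: gained ['I602H', 'T759P'] -> total ['I602H', 'N455T', 'P931A', 'T759P', 'Y112G']
  At Iota: gained ['D257R', 'I227K', 'C847I'] -> total ['C847I', 'D257R', 'I227K', 'I602H', 'N455T', 'P931A', 'T759P', 'Y112G']
Mutations(Iota) = ['C847I', 'D257R', 'I227K', 'I602H', 'N455T', 'P931A', 'T759P', 'Y112G']
Intersection: ['N455T', 'P931A', 'Y112G'] ∩ ['C847I', 'D257R', 'I227K', 'I602H', 'N455T', 'P931A', 'T759P', 'Y112G'] = ['N455T', 'P931A', 'Y112G']

Answer: N455T,P931A,Y112G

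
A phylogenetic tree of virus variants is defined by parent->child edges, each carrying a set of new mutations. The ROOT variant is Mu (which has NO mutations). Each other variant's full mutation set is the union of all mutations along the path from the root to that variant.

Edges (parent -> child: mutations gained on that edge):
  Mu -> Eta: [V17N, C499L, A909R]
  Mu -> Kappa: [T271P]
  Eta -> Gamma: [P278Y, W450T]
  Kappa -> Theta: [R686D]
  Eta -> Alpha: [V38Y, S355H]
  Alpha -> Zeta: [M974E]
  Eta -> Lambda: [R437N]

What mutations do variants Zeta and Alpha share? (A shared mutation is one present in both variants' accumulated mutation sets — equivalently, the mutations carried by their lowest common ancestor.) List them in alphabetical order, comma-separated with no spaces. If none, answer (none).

Answer: A909R,C499L,S355H,V17N,V38Y

Derivation:
Accumulating mutations along path to Zeta:
  At Mu: gained [] -> total []
  At Eta: gained ['V17N', 'C499L', 'A909R'] -> total ['A909R', 'C499L', 'V17N']
  At Alpha: gained ['V38Y', 'S355H'] -> total ['A909R', 'C499L', 'S355H', 'V17N', 'V38Y']
  At Zeta: gained ['M974E'] -> total ['A909R', 'C499L', 'M974E', 'S355H', 'V17N', 'V38Y']
Mutations(Zeta) = ['A909R', 'C499L', 'M974E', 'S355H', 'V17N', 'V38Y']
Accumulating mutations along path to Alpha:
  At Mu: gained [] -> total []
  At Eta: gained ['V17N', 'C499L', 'A909R'] -> total ['A909R', 'C499L', 'V17N']
  At Alpha: gained ['V38Y', 'S355H'] -> total ['A909R', 'C499L', 'S355H', 'V17N', 'V38Y']
Mutations(Alpha) = ['A909R', 'C499L', 'S355H', 'V17N', 'V38Y']
Intersection: ['A909R', 'C499L', 'M974E', 'S355H', 'V17N', 'V38Y'] ∩ ['A909R', 'C499L', 'S355H', 'V17N', 'V38Y'] = ['A909R', 'C499L', 'S355H', 'V17N', 'V38Y']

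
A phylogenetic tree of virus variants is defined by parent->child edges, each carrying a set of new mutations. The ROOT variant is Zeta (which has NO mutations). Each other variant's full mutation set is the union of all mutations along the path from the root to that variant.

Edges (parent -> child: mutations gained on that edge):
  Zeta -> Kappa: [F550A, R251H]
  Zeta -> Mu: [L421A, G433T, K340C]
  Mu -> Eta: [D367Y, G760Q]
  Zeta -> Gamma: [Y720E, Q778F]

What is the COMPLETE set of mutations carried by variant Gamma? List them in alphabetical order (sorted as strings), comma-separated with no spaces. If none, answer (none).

At Zeta: gained [] -> total []
At Gamma: gained ['Y720E', 'Q778F'] -> total ['Q778F', 'Y720E']

Answer: Q778F,Y720E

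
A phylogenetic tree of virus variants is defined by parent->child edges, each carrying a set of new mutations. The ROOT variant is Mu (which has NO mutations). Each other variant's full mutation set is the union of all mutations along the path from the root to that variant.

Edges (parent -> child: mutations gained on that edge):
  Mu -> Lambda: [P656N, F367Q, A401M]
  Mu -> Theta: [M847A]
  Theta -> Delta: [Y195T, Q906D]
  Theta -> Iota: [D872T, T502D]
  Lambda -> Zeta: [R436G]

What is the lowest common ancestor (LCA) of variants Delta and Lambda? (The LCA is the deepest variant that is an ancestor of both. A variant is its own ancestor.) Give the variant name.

Answer: Mu

Derivation:
Path from root to Delta: Mu -> Theta -> Delta
  ancestors of Delta: {Mu, Theta, Delta}
Path from root to Lambda: Mu -> Lambda
  ancestors of Lambda: {Mu, Lambda}
Common ancestors: {Mu}
Walk up from Lambda: Lambda (not in ancestors of Delta), Mu (in ancestors of Delta)
Deepest common ancestor (LCA) = Mu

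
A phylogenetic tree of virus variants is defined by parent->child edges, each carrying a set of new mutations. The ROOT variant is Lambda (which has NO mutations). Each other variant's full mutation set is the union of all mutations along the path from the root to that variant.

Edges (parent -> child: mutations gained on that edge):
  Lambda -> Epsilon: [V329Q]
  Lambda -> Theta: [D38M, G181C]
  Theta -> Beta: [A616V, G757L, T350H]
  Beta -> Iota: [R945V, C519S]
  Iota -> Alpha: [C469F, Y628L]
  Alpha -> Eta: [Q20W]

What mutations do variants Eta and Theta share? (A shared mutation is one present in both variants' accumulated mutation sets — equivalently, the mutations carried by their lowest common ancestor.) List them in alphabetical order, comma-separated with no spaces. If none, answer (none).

Accumulating mutations along path to Eta:
  At Lambda: gained [] -> total []
  At Theta: gained ['D38M', 'G181C'] -> total ['D38M', 'G181C']
  At Beta: gained ['A616V', 'G757L', 'T350H'] -> total ['A616V', 'D38M', 'G181C', 'G757L', 'T350H']
  At Iota: gained ['R945V', 'C519S'] -> total ['A616V', 'C519S', 'D38M', 'G181C', 'G757L', 'R945V', 'T350H']
  At Alpha: gained ['C469F', 'Y628L'] -> total ['A616V', 'C469F', 'C519S', 'D38M', 'G181C', 'G757L', 'R945V', 'T350H', 'Y628L']
  At Eta: gained ['Q20W'] -> total ['A616V', 'C469F', 'C519S', 'D38M', 'G181C', 'G757L', 'Q20W', 'R945V', 'T350H', 'Y628L']
Mutations(Eta) = ['A616V', 'C469F', 'C519S', 'D38M', 'G181C', 'G757L', 'Q20W', 'R945V', 'T350H', 'Y628L']
Accumulating mutations along path to Theta:
  At Lambda: gained [] -> total []
  At Theta: gained ['D38M', 'G181C'] -> total ['D38M', 'G181C']
Mutations(Theta) = ['D38M', 'G181C']
Intersection: ['A616V', 'C469F', 'C519S', 'D38M', 'G181C', 'G757L', 'Q20W', 'R945V', 'T350H', 'Y628L'] ∩ ['D38M', 'G181C'] = ['D38M', 'G181C']

Answer: D38M,G181C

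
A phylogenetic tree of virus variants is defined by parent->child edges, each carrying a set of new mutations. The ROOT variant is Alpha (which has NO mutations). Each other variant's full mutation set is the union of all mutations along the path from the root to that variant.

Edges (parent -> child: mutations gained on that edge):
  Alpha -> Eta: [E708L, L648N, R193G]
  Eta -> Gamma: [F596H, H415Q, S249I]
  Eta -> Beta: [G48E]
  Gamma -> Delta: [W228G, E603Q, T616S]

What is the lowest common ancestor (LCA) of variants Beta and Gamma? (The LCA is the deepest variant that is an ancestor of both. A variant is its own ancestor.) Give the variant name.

Path from root to Beta: Alpha -> Eta -> Beta
  ancestors of Beta: {Alpha, Eta, Beta}
Path from root to Gamma: Alpha -> Eta -> Gamma
  ancestors of Gamma: {Alpha, Eta, Gamma}
Common ancestors: {Alpha, Eta}
Walk up from Gamma: Gamma (not in ancestors of Beta), Eta (in ancestors of Beta), Alpha (in ancestors of Beta)
Deepest common ancestor (LCA) = Eta

Answer: Eta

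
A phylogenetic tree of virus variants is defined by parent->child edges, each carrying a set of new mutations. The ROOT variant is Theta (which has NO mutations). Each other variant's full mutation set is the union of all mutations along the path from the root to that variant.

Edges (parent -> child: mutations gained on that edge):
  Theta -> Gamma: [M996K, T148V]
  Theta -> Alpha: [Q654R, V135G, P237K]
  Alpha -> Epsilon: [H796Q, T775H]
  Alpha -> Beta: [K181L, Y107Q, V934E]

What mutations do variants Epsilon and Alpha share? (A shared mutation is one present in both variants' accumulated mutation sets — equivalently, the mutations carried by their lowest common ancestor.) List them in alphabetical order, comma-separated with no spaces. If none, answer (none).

Answer: P237K,Q654R,V135G

Derivation:
Accumulating mutations along path to Epsilon:
  At Theta: gained [] -> total []
  At Alpha: gained ['Q654R', 'V135G', 'P237K'] -> total ['P237K', 'Q654R', 'V135G']
  At Epsilon: gained ['H796Q', 'T775H'] -> total ['H796Q', 'P237K', 'Q654R', 'T775H', 'V135G']
Mutations(Epsilon) = ['H796Q', 'P237K', 'Q654R', 'T775H', 'V135G']
Accumulating mutations along path to Alpha:
  At Theta: gained [] -> total []
  At Alpha: gained ['Q654R', 'V135G', 'P237K'] -> total ['P237K', 'Q654R', 'V135G']
Mutations(Alpha) = ['P237K', 'Q654R', 'V135G']
Intersection: ['H796Q', 'P237K', 'Q654R', 'T775H', 'V135G'] ∩ ['P237K', 'Q654R', 'V135G'] = ['P237K', 'Q654R', 'V135G']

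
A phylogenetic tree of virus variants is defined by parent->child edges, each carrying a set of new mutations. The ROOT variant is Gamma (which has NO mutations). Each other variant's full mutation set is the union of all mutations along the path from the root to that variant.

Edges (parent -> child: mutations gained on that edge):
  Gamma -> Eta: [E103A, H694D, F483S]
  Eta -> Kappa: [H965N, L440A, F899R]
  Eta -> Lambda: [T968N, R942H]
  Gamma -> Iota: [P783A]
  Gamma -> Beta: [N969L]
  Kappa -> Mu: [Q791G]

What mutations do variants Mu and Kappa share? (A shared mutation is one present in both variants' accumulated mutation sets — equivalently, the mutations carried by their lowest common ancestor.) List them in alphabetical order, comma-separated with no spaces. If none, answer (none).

Accumulating mutations along path to Mu:
  At Gamma: gained [] -> total []
  At Eta: gained ['E103A', 'H694D', 'F483S'] -> total ['E103A', 'F483S', 'H694D']
  At Kappa: gained ['H965N', 'L440A', 'F899R'] -> total ['E103A', 'F483S', 'F899R', 'H694D', 'H965N', 'L440A']
  At Mu: gained ['Q791G'] -> total ['E103A', 'F483S', 'F899R', 'H694D', 'H965N', 'L440A', 'Q791G']
Mutations(Mu) = ['E103A', 'F483S', 'F899R', 'H694D', 'H965N', 'L440A', 'Q791G']
Accumulating mutations along path to Kappa:
  At Gamma: gained [] -> total []
  At Eta: gained ['E103A', 'H694D', 'F483S'] -> total ['E103A', 'F483S', 'H694D']
  At Kappa: gained ['H965N', 'L440A', 'F899R'] -> total ['E103A', 'F483S', 'F899R', 'H694D', 'H965N', 'L440A']
Mutations(Kappa) = ['E103A', 'F483S', 'F899R', 'H694D', 'H965N', 'L440A']
Intersection: ['E103A', 'F483S', 'F899R', 'H694D', 'H965N', 'L440A', 'Q791G'] ∩ ['E103A', 'F483S', 'F899R', 'H694D', 'H965N', 'L440A'] = ['E103A', 'F483S', 'F899R', 'H694D', 'H965N', 'L440A']

Answer: E103A,F483S,F899R,H694D,H965N,L440A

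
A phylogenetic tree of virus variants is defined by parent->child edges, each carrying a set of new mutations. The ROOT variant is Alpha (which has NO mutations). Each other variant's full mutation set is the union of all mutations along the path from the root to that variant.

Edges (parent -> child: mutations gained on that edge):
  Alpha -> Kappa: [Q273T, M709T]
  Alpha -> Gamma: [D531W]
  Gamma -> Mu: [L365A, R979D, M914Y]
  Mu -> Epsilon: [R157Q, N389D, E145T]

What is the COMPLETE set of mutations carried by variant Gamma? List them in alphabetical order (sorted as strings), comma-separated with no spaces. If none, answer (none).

At Alpha: gained [] -> total []
At Gamma: gained ['D531W'] -> total ['D531W']

Answer: D531W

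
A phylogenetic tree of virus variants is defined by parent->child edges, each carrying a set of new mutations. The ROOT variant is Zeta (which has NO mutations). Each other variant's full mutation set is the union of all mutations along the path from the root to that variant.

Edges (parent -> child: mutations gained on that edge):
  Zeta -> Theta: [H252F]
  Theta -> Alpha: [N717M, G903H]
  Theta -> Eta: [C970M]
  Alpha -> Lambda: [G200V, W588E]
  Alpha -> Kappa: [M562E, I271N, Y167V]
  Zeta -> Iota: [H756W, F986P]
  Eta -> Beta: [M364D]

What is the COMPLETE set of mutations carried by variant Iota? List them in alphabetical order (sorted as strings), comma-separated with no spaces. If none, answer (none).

Answer: F986P,H756W

Derivation:
At Zeta: gained [] -> total []
At Iota: gained ['H756W', 'F986P'] -> total ['F986P', 'H756W']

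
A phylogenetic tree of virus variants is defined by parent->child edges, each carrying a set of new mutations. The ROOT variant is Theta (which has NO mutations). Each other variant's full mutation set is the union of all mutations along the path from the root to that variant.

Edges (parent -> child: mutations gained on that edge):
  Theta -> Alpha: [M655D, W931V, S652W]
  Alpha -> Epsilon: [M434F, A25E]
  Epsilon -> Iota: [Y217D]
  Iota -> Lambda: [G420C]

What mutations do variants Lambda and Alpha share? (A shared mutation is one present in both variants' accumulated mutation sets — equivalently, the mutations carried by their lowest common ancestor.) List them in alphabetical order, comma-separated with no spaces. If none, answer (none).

Accumulating mutations along path to Lambda:
  At Theta: gained [] -> total []
  At Alpha: gained ['M655D', 'W931V', 'S652W'] -> total ['M655D', 'S652W', 'W931V']
  At Epsilon: gained ['M434F', 'A25E'] -> total ['A25E', 'M434F', 'M655D', 'S652W', 'W931V']
  At Iota: gained ['Y217D'] -> total ['A25E', 'M434F', 'M655D', 'S652W', 'W931V', 'Y217D']
  At Lambda: gained ['G420C'] -> total ['A25E', 'G420C', 'M434F', 'M655D', 'S652W', 'W931V', 'Y217D']
Mutations(Lambda) = ['A25E', 'G420C', 'M434F', 'M655D', 'S652W', 'W931V', 'Y217D']
Accumulating mutations along path to Alpha:
  At Theta: gained [] -> total []
  At Alpha: gained ['M655D', 'W931V', 'S652W'] -> total ['M655D', 'S652W', 'W931V']
Mutations(Alpha) = ['M655D', 'S652W', 'W931V']
Intersection: ['A25E', 'G420C', 'M434F', 'M655D', 'S652W', 'W931V', 'Y217D'] ∩ ['M655D', 'S652W', 'W931V'] = ['M655D', 'S652W', 'W931V']

Answer: M655D,S652W,W931V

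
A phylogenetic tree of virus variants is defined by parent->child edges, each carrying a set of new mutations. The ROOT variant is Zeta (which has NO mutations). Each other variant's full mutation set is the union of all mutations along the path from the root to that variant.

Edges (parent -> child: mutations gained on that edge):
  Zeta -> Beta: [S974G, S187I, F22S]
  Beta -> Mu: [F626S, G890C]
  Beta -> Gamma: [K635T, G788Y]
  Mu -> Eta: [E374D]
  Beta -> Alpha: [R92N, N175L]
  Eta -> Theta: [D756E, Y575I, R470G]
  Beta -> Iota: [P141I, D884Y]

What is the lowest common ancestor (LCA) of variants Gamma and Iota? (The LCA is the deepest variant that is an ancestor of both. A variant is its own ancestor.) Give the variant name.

Answer: Beta

Derivation:
Path from root to Gamma: Zeta -> Beta -> Gamma
  ancestors of Gamma: {Zeta, Beta, Gamma}
Path from root to Iota: Zeta -> Beta -> Iota
  ancestors of Iota: {Zeta, Beta, Iota}
Common ancestors: {Zeta, Beta}
Walk up from Iota: Iota (not in ancestors of Gamma), Beta (in ancestors of Gamma), Zeta (in ancestors of Gamma)
Deepest common ancestor (LCA) = Beta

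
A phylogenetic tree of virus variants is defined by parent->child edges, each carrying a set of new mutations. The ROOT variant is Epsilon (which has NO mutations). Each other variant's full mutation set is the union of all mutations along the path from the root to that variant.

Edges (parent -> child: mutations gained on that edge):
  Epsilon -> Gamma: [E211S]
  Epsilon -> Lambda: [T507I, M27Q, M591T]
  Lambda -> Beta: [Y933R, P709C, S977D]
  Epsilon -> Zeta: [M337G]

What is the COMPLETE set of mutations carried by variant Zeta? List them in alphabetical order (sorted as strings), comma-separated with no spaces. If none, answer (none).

At Epsilon: gained [] -> total []
At Zeta: gained ['M337G'] -> total ['M337G']

Answer: M337G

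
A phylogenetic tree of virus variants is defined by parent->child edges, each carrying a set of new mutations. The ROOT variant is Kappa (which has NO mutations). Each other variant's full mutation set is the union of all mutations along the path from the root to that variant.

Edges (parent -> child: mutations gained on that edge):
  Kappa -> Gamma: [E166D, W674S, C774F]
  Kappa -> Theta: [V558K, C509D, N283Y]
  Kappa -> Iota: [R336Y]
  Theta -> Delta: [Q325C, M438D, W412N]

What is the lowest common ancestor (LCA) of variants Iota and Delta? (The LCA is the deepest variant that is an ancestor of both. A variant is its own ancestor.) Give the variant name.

Path from root to Iota: Kappa -> Iota
  ancestors of Iota: {Kappa, Iota}
Path from root to Delta: Kappa -> Theta -> Delta
  ancestors of Delta: {Kappa, Theta, Delta}
Common ancestors: {Kappa}
Walk up from Delta: Delta (not in ancestors of Iota), Theta (not in ancestors of Iota), Kappa (in ancestors of Iota)
Deepest common ancestor (LCA) = Kappa

Answer: Kappa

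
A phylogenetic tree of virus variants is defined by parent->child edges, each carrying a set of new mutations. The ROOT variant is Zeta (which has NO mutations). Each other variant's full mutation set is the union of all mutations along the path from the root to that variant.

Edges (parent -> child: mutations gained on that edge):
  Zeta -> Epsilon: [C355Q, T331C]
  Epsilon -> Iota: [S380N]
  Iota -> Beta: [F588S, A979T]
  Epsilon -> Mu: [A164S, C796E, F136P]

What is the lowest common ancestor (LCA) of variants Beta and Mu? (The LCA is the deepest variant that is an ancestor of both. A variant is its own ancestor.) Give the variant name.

Answer: Epsilon

Derivation:
Path from root to Beta: Zeta -> Epsilon -> Iota -> Beta
  ancestors of Beta: {Zeta, Epsilon, Iota, Beta}
Path from root to Mu: Zeta -> Epsilon -> Mu
  ancestors of Mu: {Zeta, Epsilon, Mu}
Common ancestors: {Zeta, Epsilon}
Walk up from Mu: Mu (not in ancestors of Beta), Epsilon (in ancestors of Beta), Zeta (in ancestors of Beta)
Deepest common ancestor (LCA) = Epsilon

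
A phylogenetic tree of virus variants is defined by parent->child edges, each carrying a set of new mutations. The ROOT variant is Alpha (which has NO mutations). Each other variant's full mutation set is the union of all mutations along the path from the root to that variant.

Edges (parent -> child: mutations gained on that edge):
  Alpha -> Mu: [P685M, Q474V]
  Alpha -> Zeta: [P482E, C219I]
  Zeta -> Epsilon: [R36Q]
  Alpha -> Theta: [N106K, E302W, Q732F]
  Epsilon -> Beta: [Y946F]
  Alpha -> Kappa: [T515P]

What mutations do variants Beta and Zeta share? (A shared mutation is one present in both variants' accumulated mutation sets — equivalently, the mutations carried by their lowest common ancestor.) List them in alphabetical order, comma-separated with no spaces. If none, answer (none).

Answer: C219I,P482E

Derivation:
Accumulating mutations along path to Beta:
  At Alpha: gained [] -> total []
  At Zeta: gained ['P482E', 'C219I'] -> total ['C219I', 'P482E']
  At Epsilon: gained ['R36Q'] -> total ['C219I', 'P482E', 'R36Q']
  At Beta: gained ['Y946F'] -> total ['C219I', 'P482E', 'R36Q', 'Y946F']
Mutations(Beta) = ['C219I', 'P482E', 'R36Q', 'Y946F']
Accumulating mutations along path to Zeta:
  At Alpha: gained [] -> total []
  At Zeta: gained ['P482E', 'C219I'] -> total ['C219I', 'P482E']
Mutations(Zeta) = ['C219I', 'P482E']
Intersection: ['C219I', 'P482E', 'R36Q', 'Y946F'] ∩ ['C219I', 'P482E'] = ['C219I', 'P482E']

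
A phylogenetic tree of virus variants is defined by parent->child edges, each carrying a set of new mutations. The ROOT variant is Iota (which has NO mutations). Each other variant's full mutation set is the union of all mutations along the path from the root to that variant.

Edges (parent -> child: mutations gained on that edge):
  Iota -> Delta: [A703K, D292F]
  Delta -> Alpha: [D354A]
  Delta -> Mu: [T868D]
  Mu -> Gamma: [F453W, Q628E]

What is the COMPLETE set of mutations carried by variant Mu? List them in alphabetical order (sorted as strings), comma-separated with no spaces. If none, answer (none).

At Iota: gained [] -> total []
At Delta: gained ['A703K', 'D292F'] -> total ['A703K', 'D292F']
At Mu: gained ['T868D'] -> total ['A703K', 'D292F', 'T868D']

Answer: A703K,D292F,T868D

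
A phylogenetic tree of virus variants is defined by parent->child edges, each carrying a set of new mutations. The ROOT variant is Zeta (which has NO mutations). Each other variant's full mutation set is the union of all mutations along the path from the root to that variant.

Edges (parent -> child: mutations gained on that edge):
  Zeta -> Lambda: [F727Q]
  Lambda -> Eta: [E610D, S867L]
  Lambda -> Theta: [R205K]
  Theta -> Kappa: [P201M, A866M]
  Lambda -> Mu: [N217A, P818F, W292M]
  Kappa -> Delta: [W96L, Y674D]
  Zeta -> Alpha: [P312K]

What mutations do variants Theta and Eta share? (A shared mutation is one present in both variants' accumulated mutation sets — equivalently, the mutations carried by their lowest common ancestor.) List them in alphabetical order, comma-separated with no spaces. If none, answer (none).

Answer: F727Q

Derivation:
Accumulating mutations along path to Theta:
  At Zeta: gained [] -> total []
  At Lambda: gained ['F727Q'] -> total ['F727Q']
  At Theta: gained ['R205K'] -> total ['F727Q', 'R205K']
Mutations(Theta) = ['F727Q', 'R205K']
Accumulating mutations along path to Eta:
  At Zeta: gained [] -> total []
  At Lambda: gained ['F727Q'] -> total ['F727Q']
  At Eta: gained ['E610D', 'S867L'] -> total ['E610D', 'F727Q', 'S867L']
Mutations(Eta) = ['E610D', 'F727Q', 'S867L']
Intersection: ['F727Q', 'R205K'] ∩ ['E610D', 'F727Q', 'S867L'] = ['F727Q']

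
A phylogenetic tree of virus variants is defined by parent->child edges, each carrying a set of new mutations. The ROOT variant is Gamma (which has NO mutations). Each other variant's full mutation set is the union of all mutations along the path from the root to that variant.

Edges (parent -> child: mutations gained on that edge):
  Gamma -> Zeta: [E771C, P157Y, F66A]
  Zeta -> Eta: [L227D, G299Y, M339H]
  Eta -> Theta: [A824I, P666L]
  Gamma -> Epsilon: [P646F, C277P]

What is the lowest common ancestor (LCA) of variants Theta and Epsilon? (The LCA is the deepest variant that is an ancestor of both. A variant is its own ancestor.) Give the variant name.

Answer: Gamma

Derivation:
Path from root to Theta: Gamma -> Zeta -> Eta -> Theta
  ancestors of Theta: {Gamma, Zeta, Eta, Theta}
Path from root to Epsilon: Gamma -> Epsilon
  ancestors of Epsilon: {Gamma, Epsilon}
Common ancestors: {Gamma}
Walk up from Epsilon: Epsilon (not in ancestors of Theta), Gamma (in ancestors of Theta)
Deepest common ancestor (LCA) = Gamma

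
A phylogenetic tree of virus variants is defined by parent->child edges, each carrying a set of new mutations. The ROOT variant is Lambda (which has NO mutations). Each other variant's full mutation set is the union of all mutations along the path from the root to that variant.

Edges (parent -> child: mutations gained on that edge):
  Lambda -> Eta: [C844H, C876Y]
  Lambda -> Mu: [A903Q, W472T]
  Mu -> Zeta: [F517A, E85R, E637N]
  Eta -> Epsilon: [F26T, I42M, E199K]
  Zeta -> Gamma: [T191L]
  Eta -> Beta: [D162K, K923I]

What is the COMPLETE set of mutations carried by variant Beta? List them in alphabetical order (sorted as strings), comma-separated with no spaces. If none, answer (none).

At Lambda: gained [] -> total []
At Eta: gained ['C844H', 'C876Y'] -> total ['C844H', 'C876Y']
At Beta: gained ['D162K', 'K923I'] -> total ['C844H', 'C876Y', 'D162K', 'K923I']

Answer: C844H,C876Y,D162K,K923I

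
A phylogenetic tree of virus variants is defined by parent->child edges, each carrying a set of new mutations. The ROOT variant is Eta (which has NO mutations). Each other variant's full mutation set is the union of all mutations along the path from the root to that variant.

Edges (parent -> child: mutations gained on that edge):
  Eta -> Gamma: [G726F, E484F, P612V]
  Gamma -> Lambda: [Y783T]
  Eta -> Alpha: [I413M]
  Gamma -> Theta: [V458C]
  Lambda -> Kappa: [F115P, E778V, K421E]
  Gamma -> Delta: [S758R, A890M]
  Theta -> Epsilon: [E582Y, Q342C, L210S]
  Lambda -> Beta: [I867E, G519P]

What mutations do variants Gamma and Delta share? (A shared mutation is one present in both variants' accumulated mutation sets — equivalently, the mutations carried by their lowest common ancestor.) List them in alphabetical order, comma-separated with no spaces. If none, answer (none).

Answer: E484F,G726F,P612V

Derivation:
Accumulating mutations along path to Gamma:
  At Eta: gained [] -> total []
  At Gamma: gained ['G726F', 'E484F', 'P612V'] -> total ['E484F', 'G726F', 'P612V']
Mutations(Gamma) = ['E484F', 'G726F', 'P612V']
Accumulating mutations along path to Delta:
  At Eta: gained [] -> total []
  At Gamma: gained ['G726F', 'E484F', 'P612V'] -> total ['E484F', 'G726F', 'P612V']
  At Delta: gained ['S758R', 'A890M'] -> total ['A890M', 'E484F', 'G726F', 'P612V', 'S758R']
Mutations(Delta) = ['A890M', 'E484F', 'G726F', 'P612V', 'S758R']
Intersection: ['E484F', 'G726F', 'P612V'] ∩ ['A890M', 'E484F', 'G726F', 'P612V', 'S758R'] = ['E484F', 'G726F', 'P612V']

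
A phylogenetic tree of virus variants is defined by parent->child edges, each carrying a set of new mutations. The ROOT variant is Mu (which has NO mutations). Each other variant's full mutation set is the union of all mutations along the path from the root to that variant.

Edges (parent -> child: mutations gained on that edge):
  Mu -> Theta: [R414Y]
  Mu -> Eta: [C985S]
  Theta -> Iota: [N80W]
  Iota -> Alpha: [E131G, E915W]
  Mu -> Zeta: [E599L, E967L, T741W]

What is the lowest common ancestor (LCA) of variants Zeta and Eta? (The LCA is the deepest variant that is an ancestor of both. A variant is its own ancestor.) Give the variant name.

Path from root to Zeta: Mu -> Zeta
  ancestors of Zeta: {Mu, Zeta}
Path from root to Eta: Mu -> Eta
  ancestors of Eta: {Mu, Eta}
Common ancestors: {Mu}
Walk up from Eta: Eta (not in ancestors of Zeta), Mu (in ancestors of Zeta)
Deepest common ancestor (LCA) = Mu

Answer: Mu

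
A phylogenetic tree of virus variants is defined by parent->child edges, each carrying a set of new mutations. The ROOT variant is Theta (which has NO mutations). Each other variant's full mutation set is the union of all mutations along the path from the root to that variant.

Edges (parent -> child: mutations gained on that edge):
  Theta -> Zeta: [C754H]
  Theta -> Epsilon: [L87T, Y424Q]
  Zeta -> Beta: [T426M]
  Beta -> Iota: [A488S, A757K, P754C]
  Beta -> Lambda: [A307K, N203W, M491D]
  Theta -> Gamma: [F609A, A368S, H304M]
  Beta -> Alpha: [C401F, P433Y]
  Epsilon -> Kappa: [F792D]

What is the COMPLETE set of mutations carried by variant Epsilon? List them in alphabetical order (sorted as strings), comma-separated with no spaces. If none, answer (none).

Answer: L87T,Y424Q

Derivation:
At Theta: gained [] -> total []
At Epsilon: gained ['L87T', 'Y424Q'] -> total ['L87T', 'Y424Q']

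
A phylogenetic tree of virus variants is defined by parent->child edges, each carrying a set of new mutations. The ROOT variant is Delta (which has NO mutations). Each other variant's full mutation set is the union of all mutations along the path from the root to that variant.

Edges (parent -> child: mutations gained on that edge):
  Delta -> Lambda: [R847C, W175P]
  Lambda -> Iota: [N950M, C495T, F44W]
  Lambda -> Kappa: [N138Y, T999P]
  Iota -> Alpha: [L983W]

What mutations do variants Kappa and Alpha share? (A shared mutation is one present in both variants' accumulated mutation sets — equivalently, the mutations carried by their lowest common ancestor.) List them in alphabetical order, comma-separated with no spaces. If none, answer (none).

Accumulating mutations along path to Kappa:
  At Delta: gained [] -> total []
  At Lambda: gained ['R847C', 'W175P'] -> total ['R847C', 'W175P']
  At Kappa: gained ['N138Y', 'T999P'] -> total ['N138Y', 'R847C', 'T999P', 'W175P']
Mutations(Kappa) = ['N138Y', 'R847C', 'T999P', 'W175P']
Accumulating mutations along path to Alpha:
  At Delta: gained [] -> total []
  At Lambda: gained ['R847C', 'W175P'] -> total ['R847C', 'W175P']
  At Iota: gained ['N950M', 'C495T', 'F44W'] -> total ['C495T', 'F44W', 'N950M', 'R847C', 'W175P']
  At Alpha: gained ['L983W'] -> total ['C495T', 'F44W', 'L983W', 'N950M', 'R847C', 'W175P']
Mutations(Alpha) = ['C495T', 'F44W', 'L983W', 'N950M', 'R847C', 'W175P']
Intersection: ['N138Y', 'R847C', 'T999P', 'W175P'] ∩ ['C495T', 'F44W', 'L983W', 'N950M', 'R847C', 'W175P'] = ['R847C', 'W175P']

Answer: R847C,W175P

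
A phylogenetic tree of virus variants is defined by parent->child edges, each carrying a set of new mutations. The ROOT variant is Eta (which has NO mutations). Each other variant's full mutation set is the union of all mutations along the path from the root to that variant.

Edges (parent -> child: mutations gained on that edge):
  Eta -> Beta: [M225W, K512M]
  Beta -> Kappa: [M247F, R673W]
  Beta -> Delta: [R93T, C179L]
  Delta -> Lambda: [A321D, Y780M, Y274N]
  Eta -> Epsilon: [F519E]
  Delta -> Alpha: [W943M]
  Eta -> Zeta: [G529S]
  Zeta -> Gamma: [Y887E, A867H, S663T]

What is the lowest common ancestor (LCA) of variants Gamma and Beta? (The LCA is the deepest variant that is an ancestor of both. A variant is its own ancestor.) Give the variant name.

Answer: Eta

Derivation:
Path from root to Gamma: Eta -> Zeta -> Gamma
  ancestors of Gamma: {Eta, Zeta, Gamma}
Path from root to Beta: Eta -> Beta
  ancestors of Beta: {Eta, Beta}
Common ancestors: {Eta}
Walk up from Beta: Beta (not in ancestors of Gamma), Eta (in ancestors of Gamma)
Deepest common ancestor (LCA) = Eta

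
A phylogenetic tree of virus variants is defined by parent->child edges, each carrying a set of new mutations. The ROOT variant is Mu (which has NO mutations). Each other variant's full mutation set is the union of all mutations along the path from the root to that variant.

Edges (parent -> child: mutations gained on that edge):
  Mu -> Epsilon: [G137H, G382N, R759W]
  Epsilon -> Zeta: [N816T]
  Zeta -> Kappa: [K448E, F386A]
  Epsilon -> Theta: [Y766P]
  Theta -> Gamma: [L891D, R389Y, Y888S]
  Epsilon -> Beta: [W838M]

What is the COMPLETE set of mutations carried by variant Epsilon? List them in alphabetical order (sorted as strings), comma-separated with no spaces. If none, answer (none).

At Mu: gained [] -> total []
At Epsilon: gained ['G137H', 'G382N', 'R759W'] -> total ['G137H', 'G382N', 'R759W']

Answer: G137H,G382N,R759W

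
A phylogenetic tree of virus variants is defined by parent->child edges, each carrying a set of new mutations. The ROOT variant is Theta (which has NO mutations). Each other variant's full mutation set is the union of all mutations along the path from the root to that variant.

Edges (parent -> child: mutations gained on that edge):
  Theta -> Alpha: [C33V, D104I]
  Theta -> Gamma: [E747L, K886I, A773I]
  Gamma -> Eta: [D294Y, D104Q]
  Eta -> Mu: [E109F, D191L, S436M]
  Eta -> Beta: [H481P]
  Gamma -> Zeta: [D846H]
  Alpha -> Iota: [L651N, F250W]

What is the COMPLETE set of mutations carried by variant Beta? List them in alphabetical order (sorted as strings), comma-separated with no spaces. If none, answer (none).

Answer: A773I,D104Q,D294Y,E747L,H481P,K886I

Derivation:
At Theta: gained [] -> total []
At Gamma: gained ['E747L', 'K886I', 'A773I'] -> total ['A773I', 'E747L', 'K886I']
At Eta: gained ['D294Y', 'D104Q'] -> total ['A773I', 'D104Q', 'D294Y', 'E747L', 'K886I']
At Beta: gained ['H481P'] -> total ['A773I', 'D104Q', 'D294Y', 'E747L', 'H481P', 'K886I']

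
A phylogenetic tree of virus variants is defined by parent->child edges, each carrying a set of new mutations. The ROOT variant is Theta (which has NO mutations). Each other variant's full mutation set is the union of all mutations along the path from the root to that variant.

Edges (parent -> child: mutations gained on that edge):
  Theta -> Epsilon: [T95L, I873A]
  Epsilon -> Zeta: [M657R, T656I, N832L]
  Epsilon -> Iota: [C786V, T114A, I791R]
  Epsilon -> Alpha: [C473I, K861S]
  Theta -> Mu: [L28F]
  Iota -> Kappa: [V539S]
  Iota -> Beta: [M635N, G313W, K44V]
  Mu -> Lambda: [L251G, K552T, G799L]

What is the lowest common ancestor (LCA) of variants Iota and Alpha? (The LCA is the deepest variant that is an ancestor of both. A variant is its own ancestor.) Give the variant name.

Answer: Epsilon

Derivation:
Path from root to Iota: Theta -> Epsilon -> Iota
  ancestors of Iota: {Theta, Epsilon, Iota}
Path from root to Alpha: Theta -> Epsilon -> Alpha
  ancestors of Alpha: {Theta, Epsilon, Alpha}
Common ancestors: {Theta, Epsilon}
Walk up from Alpha: Alpha (not in ancestors of Iota), Epsilon (in ancestors of Iota), Theta (in ancestors of Iota)
Deepest common ancestor (LCA) = Epsilon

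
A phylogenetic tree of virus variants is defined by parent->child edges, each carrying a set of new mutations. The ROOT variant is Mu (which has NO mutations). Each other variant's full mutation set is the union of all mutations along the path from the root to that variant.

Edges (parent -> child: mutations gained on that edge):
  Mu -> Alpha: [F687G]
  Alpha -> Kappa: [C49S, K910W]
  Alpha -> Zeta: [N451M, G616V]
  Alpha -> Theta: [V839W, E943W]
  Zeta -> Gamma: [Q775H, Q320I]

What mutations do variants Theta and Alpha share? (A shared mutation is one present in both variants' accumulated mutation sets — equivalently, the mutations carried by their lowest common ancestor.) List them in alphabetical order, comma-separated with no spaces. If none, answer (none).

Answer: F687G

Derivation:
Accumulating mutations along path to Theta:
  At Mu: gained [] -> total []
  At Alpha: gained ['F687G'] -> total ['F687G']
  At Theta: gained ['V839W', 'E943W'] -> total ['E943W', 'F687G', 'V839W']
Mutations(Theta) = ['E943W', 'F687G', 'V839W']
Accumulating mutations along path to Alpha:
  At Mu: gained [] -> total []
  At Alpha: gained ['F687G'] -> total ['F687G']
Mutations(Alpha) = ['F687G']
Intersection: ['E943W', 'F687G', 'V839W'] ∩ ['F687G'] = ['F687G']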